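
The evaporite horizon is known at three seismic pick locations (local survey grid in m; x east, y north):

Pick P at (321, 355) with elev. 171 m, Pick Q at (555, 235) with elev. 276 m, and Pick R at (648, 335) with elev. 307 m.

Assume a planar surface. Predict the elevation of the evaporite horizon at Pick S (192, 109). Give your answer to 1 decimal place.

Let the plane be z = a·x + b·y + c.
Pick Q−Pick P: 234a − 120b = 105;  Pick R−Pick P: 327a − 20b = 136.
Solving gives a = 0.41146, b = −0.07266.
Then c = 171 − a·321 − b·355 = 64.71.
At (192, 109): z = 79.0 − 7.9 + 64.71 = 135.8 m.

135.8 m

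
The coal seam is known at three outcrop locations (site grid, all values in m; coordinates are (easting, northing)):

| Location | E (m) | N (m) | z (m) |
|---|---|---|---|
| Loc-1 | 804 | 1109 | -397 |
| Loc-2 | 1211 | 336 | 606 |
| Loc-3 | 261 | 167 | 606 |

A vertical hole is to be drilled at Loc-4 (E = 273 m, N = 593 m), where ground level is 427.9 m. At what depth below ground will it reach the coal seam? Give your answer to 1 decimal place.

Let the plane be z = a·E + b·N + c.
Loc-2−Loc-1: 407a − 773b = 1003;  Loc-3−Loc-1: −543a − 942b = 1003.
Solving gives a = 0.211057, b = −1.186416.
Then c = -397 − a·804 − b·1109 = 749.05.
At (273, 593): z_contact = 57.62 − 703.54 + 749.05 = 103.12 m.
Depth below ground = 427.9 − 103.12 = 324.8 m.

324.8 m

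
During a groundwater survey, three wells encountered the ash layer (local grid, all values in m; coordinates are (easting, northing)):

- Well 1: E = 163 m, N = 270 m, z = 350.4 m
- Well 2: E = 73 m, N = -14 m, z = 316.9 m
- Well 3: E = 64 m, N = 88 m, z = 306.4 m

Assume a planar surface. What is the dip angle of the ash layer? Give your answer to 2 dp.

28.72°

Let the plane be z = a·E + b·N + c.
Well 2−Well 1: −90a − 284b = −33.5;  Well 3−Well 1: −99a − 182b = −44.
Solving gives a = 0.54525, b = −0.05483.
Gradient magnitude |∇z| = √(a² + b²) = √(0.29729 + 0.00301) = 0.54800.
True dip = arctan(0.54800) = 28.72°, dipping toward W (azimuth ≈ 276°).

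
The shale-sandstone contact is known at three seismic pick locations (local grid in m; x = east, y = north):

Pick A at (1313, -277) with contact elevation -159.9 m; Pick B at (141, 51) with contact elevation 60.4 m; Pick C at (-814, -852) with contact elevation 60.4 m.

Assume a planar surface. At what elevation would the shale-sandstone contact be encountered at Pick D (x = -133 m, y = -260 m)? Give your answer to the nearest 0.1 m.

52.4 m

Two edge vectors: Pick A→Pick B = (-1172, 328, 220.3), Pick A→Pick C = (-2127, -575, 220.3).
Normal n = (Pick A→Pick B) × (Pick A→Pick C) = (198930.9, -210386.5, 1371556).
So ∂z/∂x = −n_x/n_z = −0.145040 and ∂z/∂y = −n_y/n_z = 0.153393.
Intercept c from Pick A: -159.9 + 190.44 + 42.49 = 73.03.
At (-133, -260): z = 19.3 − 39.9 + 73.03 = 52.4 m.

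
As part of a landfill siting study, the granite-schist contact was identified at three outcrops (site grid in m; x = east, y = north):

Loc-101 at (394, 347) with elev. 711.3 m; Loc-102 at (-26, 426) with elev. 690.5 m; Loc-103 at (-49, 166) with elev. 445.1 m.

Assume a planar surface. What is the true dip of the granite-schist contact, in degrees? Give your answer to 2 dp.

43.55°

Two edge vectors: Loc-101→Loc-102 = (-420, 79, -20.8), Loc-101→Loc-103 = (-443, -181, -266.2).
Normal n = (Loc-101→Loc-102) × (Loc-101→Loc-103) = (-24794.6, -102589.6, 111017).
So ∂z/∂x = −n_x/n_z = 0.22334 and ∂z/∂y = −n_y/n_z = 0.92409.
Gradient magnitude |∇z| = √(a² + b²) = √(0.04988 + 0.85394) = 0.95070.
True dip = arctan(0.95070) = 43.55°, dipping toward SSW (azimuth ≈ 194°).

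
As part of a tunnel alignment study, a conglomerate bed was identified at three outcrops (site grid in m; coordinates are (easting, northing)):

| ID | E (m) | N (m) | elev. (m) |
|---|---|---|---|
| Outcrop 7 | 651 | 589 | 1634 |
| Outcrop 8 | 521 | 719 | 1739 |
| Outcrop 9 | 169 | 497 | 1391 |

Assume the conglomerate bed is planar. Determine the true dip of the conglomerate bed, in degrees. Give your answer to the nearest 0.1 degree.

Two edge vectors: Outcrop 7→Outcrop 8 = (-130, 130, 105), Outcrop 7→Outcrop 9 = (-482, -92, -243).
Normal n = (Outcrop 7→Outcrop 8) × (Outcrop 7→Outcrop 9) = (-21930, -82200, 74620).
So ∂z/∂E = −n_x/n_z = 0.29389 and ∂z/∂N = −n_y/n_z = 1.10158.
Gradient magnitude |∇z| = √(a² + b²) = √(0.08637 + 1.21348) = 1.14011.
True dip = arctan(1.14011) = 48.7°, dipping toward SSW (azimuth ≈ 195°).

48.7°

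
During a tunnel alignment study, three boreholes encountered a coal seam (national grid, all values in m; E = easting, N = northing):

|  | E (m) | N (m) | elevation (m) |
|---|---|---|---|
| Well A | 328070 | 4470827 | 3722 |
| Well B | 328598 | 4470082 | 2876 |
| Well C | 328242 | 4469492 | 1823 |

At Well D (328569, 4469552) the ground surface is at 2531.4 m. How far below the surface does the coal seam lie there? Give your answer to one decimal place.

457.4 m

Let the plane be z = a·E + b·N + c.
Well B−Well A: 528a − 745b = −846;  Well C−Well A: 172a − 1335b = −1899.
Solving gives a = 0.494755002, b = 1.486215626.
Then c = 3722 − a·328070 − b·4470827 = −6803205.22.
At (328569, 4469552): z_contact = 162561.16 + 6642718.02 − 6803205.22 = 2073.96 m.
Depth below ground = 2531.4 − 2073.96 = 457.4 m.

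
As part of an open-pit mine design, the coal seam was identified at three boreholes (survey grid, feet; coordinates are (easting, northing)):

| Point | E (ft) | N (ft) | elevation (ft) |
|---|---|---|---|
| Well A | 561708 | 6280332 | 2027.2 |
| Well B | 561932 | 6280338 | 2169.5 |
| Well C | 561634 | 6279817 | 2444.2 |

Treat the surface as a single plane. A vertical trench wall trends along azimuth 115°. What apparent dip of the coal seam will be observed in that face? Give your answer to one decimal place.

Let the plane be z = a·E + b·N + c.
Well B−Well A: 224a + 6b = 142.3;  Well C−Well A: −74a − 515b = 417.
Solving gives a = 0.65949, b = −0.90447.
Unit vector along 115° is (sin 115°, cos 115°) = (0.9063, -0.4226).
Slope in that direction = a·(0.9063) + b·(-0.4226) = 0.97995.
Apparent dip = arctan|0.97995| = 44.4° (true dip is 48.2°, so apparent ≤ true as expected).

44.4°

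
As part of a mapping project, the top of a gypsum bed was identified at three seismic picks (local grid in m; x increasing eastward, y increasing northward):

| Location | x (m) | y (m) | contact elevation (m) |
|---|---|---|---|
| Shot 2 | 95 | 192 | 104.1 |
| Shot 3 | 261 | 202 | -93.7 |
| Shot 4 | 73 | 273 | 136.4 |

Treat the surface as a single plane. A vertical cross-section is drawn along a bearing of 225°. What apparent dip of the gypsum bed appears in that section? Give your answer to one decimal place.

38.4°

Two edge vectors: Shot 2→Shot 3 = (166, 10, -197.8), Shot 2→Shot 4 = (-22, 81, 32.3).
Normal n = (Shot 2→Shot 3) × (Shot 2→Shot 4) = (16344.8, -1010.2, 13666).
So ∂z/∂x = −n_x/n_z = −1.19602 and ∂z/∂y = −n_y/n_z = 0.07392.
Unit vector along 225° is (sin 225°, cos 225°) = (-0.7071, -0.7071).
Slope in that direction = a·(-0.7071) + b·(-0.7071) = 0.79344.
Apparent dip = arctan|0.79344| = 38.4° (true dip is 50.2°, so apparent ≤ true as expected).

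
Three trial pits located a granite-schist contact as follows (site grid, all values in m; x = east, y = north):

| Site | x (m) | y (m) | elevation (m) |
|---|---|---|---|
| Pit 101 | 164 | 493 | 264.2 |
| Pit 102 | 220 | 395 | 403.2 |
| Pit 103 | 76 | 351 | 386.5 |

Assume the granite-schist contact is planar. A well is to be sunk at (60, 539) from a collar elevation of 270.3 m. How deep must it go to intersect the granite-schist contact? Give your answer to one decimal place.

Two edge vectors: Pit 101→Pit 102 = (56, -98, 139), Pit 101→Pit 103 = (-88, -142, 122.3).
Normal n = (Pit 101→Pit 102) × (Pit 101→Pit 103) = (7752.6, -19080.8, -16576).
So ∂z/∂x = −n_x/n_z = 0.46770 and ∂z/∂y = −n_y/n_z = −1.15111.
Intercept c from Pit 101: 264.2 − 76.70 + 567.50 = 754.99.
At (60, 539): z_contact = 28.06 − 620.45 + 754.99 = 162.61 m.
Depth below ground = 270.3 − 162.61 = 107.7 m.

107.7 m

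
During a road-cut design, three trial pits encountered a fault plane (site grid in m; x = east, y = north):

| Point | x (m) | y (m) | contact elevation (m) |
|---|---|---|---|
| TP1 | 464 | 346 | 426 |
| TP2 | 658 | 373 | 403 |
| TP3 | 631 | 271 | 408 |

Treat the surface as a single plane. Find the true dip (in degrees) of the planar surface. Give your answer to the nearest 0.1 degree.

6.7°

Let the plane be z = a·x + b·y + c.
TP2−TP1: 194a + 27b = −23;  TP3−TP1: 167a − 75b = −18.
Solving gives a = −0.11601, b = −0.01831.
Gradient magnitude |∇z| = √(a² + b²) = √(0.01346 + 0.00034) = 0.11744.
True dip = arctan(0.11744) = 6.7°, dipping toward E (azimuth ≈ 081°).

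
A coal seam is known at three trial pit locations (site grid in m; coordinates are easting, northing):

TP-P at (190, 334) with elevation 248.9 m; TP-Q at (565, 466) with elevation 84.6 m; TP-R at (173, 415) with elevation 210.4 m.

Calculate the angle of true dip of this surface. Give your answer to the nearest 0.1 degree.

30.3°

Let the plane be z = a·easting + b·northing + c.
TP-Q−TP-P: 375a + 132b = −164.3;  TP-R−TP-P: −17a + 81b = −38.5.
Solving gives a = −0.25219, b = −0.52824.
Gradient magnitude |∇z| = √(a² + b²) = √(0.06360 + 0.27904) = 0.58535.
True dip = arctan(0.58535) = 30.3°, dipping toward NNE (azimuth ≈ 026°).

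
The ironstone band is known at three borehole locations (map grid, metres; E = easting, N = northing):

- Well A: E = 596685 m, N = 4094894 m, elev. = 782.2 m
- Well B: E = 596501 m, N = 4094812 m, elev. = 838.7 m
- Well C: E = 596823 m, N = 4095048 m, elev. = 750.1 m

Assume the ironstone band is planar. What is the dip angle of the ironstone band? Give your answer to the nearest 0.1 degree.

20.5°

Two edge vectors: Well A→Well B = (-184, -82, 56.5), Well A→Well C = (138, 154, -32.1).
Normal n = (Well A→Well B) × (Well A→Well C) = (-6068.8, 1890.6, -17020).
So ∂z/∂E = −n_x/n_z = −0.35657 and ∂z/∂N = −n_y/n_z = 0.11108.
Gradient magnitude |∇z| = √(a² + b²) = √(0.12714 + 0.01234) = 0.37347.
True dip = arctan(0.37347) = 20.5°, dipping toward ESE (azimuth ≈ 107°).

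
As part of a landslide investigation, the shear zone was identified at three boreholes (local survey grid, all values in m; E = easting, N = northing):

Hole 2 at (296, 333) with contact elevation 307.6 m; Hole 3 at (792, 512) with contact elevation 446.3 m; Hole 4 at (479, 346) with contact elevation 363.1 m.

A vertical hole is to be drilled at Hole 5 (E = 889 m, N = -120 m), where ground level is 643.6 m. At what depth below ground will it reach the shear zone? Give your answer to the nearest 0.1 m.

115.8 m

Two edge vectors: Hole 2→Hole 3 = (496, 179, 138.7), Hole 2→Hole 4 = (183, 13, 55.5).
Normal n = (Hole 2→Hole 3) × (Hole 2→Hole 4) = (8131.4, -2145.9, -26309).
So ∂z/∂E = −n_x/n_z = 0.30907 and ∂z/∂N = −n_y/n_z = −0.08157.
Intercept c from Hole 2: 307.6 − 91.49 + 27.16 = 243.28.
At (889, -120): z_contact = 274.77 + 9.79 + 243.28 = 527.83 m.
Depth below ground = 643.6 − 527.83 = 115.8 m.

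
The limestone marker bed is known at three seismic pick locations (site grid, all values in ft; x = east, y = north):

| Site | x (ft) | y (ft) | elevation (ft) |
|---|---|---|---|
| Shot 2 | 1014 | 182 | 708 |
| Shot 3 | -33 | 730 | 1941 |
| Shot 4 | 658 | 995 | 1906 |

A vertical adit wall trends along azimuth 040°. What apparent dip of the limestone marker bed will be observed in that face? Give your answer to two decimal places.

31.51°

Two edge vectors: Shot 2→Shot 3 = (-1047, 548, 1233), Shot 2→Shot 4 = (-356, 813, 1198).
Normal n = (Shot 2→Shot 3) × (Shot 2→Shot 4) = (-345925, 815358, -656123).
So ∂z/∂x = −n_x/n_z = −0.52723 and ∂z/∂y = −n_y/n_z = 1.24269.
Unit vector along 040° is (sin 40°, cos 40°) = (0.6428, 0.7660).
Slope in that direction = a·(0.6428) + b·(0.7660) = 0.61306.
Apparent dip = arctan|0.61306| = 31.51° (true dip is 53.5°, so apparent ≤ true as expected).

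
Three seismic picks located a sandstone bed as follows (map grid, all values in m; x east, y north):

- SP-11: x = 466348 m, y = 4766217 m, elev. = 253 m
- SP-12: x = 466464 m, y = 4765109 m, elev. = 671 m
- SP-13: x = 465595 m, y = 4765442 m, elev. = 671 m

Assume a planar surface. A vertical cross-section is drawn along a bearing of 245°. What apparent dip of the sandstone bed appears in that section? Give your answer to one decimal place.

Let the plane be z = a·x + b·y + c.
SP-12−SP-11: 116a − 1108b = 418;  SP-13−SP-11: −753a − 775b = 418.
Solving gives a = −0.15061, b = −0.39302.
Unit vector along 245° is (sin 245°, cos 245°) = (-0.9063, -0.4226).
Slope in that direction = a·(-0.9063) + b·(-0.4226) = 0.30259.
Apparent dip = arctan|0.30259| = 16.8° (true dip is 22.8°, so apparent ≤ true as expected).

16.8°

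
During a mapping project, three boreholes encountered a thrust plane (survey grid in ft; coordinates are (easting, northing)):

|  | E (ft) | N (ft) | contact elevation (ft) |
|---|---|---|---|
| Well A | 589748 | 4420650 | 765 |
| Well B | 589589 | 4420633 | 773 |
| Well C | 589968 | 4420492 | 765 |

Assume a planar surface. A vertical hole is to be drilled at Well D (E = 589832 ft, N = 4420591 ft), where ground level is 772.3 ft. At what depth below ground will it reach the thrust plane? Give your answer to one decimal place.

Two edge vectors: Well A→Well B = (-159, -17, 8), Well A→Well C = (220, -158, 0).
Normal n = (Well A→Well B) × (Well A→Well C) = (1264, 1760, 28862).
So ∂z/∂E = −n_x/n_z = −0.043794609 and ∂z/∂N = −n_y/n_z = −0.060979835.
Intercept c from Well A: 765 + 25827.78 + 269570.51 = 296163.29.
At (589832, 4420591): z_contact = −25831.46 − 269566.91 + 296163.29 = 764.92 ft.
Depth below ground = 772.3 − 764.92 = 7.4 ft.

7.4 ft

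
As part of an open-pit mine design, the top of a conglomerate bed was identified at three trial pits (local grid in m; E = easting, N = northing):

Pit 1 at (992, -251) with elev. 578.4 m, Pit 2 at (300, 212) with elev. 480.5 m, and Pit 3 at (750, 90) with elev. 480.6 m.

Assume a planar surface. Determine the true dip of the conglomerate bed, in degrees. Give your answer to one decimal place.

Two edge vectors: Pit 1→Pit 2 = (-692, 463, -97.9), Pit 1→Pit 3 = (-242, 341, -97.8).
Normal n = (Pit 1→Pit 2) × (Pit 1→Pit 3) = (-11897.5, -43985.8, -123926).
So ∂z/∂E = −n_x/n_z = −0.09600 and ∂z/∂N = −n_y/n_z = −0.35494.
Gradient magnitude |∇z| = √(a² + b²) = √(0.00922 + 0.12598) = 0.36769.
True dip = arctan(0.36769) = 20.2°, dipping toward NNE (azimuth ≈ 015°).

20.2°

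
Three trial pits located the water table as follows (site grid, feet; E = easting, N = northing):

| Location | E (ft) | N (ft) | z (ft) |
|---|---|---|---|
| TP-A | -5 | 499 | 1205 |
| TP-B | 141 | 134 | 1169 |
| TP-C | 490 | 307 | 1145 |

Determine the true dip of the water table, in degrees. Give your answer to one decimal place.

Two edge vectors: TP-A→TP-B = (146, -365, -36), TP-A→TP-C = (495, -192, -60).
Normal n = (TP-A→TP-B) × (TP-A→TP-C) = (14988, -9060, 152643).
So ∂z/∂E = −n_x/n_z = −0.09819 and ∂z/∂N = −n_y/n_z = 0.05935.
Gradient magnitude |∇z| = √(a² + b²) = √(0.00964 + 0.00352) = 0.11474.
True dip = arctan(0.11474) = 6.5°, dipping toward ESE (azimuth ≈ 121°).

6.5°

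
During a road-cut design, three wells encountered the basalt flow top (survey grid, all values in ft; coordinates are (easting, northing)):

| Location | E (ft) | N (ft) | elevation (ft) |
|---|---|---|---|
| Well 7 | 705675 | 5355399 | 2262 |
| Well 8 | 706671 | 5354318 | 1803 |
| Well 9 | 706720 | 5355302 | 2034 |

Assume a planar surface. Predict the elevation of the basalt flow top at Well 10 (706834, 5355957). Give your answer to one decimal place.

2171.9 ft

Two edge vectors: Well 7→Well 8 = (996, -1081, -459), Well 7→Well 9 = (1045, -97, -228).
Normal n = (Well 7→Well 8) × (Well 7→Well 9) = (201945, -252567, 1033033).
So ∂z/∂E = −n_x/n_z = −0.195487463 and ∂z/∂N = −n_y/n_z = 0.244490737.
Intercept c from Well 7: 2262 + 137950.62 − 1309345.45 = −1169132.84.
At (706834, 5355957): z = −138177.2 + 1309481.9 − 1169132.84 = 2171.9 ft.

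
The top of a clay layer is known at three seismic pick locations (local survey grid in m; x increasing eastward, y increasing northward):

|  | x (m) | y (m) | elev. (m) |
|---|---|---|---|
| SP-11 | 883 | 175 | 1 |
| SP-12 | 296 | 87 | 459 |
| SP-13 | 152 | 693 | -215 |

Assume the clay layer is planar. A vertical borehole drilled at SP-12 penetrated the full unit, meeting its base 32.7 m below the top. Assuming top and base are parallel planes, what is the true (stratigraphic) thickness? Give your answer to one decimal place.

Two edge vectors: SP-11→SP-12 = (-587, -88, 458), SP-11→SP-13 = (-731, 518, -216).
Normal n = (SP-11→SP-12) × (SP-11→SP-13) = (-218236, -461590, -368394).
So ∂z/∂x = −n_x/n_z = −0.59240 and ∂z/∂y = −n_y/n_z = −1.25298.
|∇z| = √(a²+b²) = 1.38596, so dip δ = arctan(1.38596) = 54.19°.
True thickness = vertical thickness × cos δ = 32.7 × cos 54.19° = 19.1 m.

19.1 m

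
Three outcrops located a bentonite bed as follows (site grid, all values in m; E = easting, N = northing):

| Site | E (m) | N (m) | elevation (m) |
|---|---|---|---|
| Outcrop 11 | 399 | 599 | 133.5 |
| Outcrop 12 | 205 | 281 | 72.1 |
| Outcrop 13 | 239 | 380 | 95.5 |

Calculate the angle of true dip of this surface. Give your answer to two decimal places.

18.48°

Two edge vectors: Outcrop 11→Outcrop 12 = (-194, -318, -61.4), Outcrop 11→Outcrop 13 = (-160, -219, -38).
Normal n = (Outcrop 11→Outcrop 12) × (Outcrop 11→Outcrop 13) = (-1362.6, 2452, -8394).
So ∂z/∂E = −n_x/n_z = −0.16233 and ∂z/∂N = −n_y/n_z = 0.29211.
Gradient magnitude |∇z| = √(a² + b²) = √(0.02635 + 0.08533) = 0.33419.
True dip = arctan(0.33419) = 18.48°, dipping toward SSE (azimuth ≈ 151°).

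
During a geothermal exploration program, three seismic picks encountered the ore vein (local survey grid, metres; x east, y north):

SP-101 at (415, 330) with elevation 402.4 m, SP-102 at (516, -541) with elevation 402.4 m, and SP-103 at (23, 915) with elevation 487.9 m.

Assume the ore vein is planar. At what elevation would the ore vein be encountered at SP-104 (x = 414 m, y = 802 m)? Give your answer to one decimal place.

388.2 m

Two edge vectors: SP-101→SP-102 = (101, -871, 0), SP-101→SP-103 = (-392, 585, 85.5).
Normal n = (SP-101→SP-102) × (SP-101→SP-103) = (-74470.5, -8635.5, -282347).
So ∂z/∂x = −n_x/n_z = −0.26376 and ∂z/∂y = −n_y/n_z = −0.03058.
Intercept c from SP-101: 402.4 + 109.46 + 10.09 = 521.95.
At (414, 802): z = −109.2 − 24.5 + 521.95 = 388.2 m.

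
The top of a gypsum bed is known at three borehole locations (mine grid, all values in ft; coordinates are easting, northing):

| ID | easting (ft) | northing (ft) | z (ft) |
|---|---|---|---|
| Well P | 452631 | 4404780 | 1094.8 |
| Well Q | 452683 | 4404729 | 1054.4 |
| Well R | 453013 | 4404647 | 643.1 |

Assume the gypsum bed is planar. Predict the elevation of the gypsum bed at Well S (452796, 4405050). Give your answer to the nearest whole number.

690 ft

Two edge vectors: Well P→Well Q = (52, -51, -40.4), Well P→Well R = (382, -133, -451.7).
Normal n = (Well P→Well Q) × (Well P→Well R) = (17663.5, 8055.6, 12566).
So ∂z/∂easting = −n_x/n_z = −1.40565813 and ∂z/∂northing = −n_y/n_z = −0.64106319.
Intercept c from Well P: 1094.8 + 636244.44 + 2823742.30 = 3461081.54.
At (452796, 4405050): z = −636476.4 − 2823915.4 + 3461081.54 = 689.8 ft.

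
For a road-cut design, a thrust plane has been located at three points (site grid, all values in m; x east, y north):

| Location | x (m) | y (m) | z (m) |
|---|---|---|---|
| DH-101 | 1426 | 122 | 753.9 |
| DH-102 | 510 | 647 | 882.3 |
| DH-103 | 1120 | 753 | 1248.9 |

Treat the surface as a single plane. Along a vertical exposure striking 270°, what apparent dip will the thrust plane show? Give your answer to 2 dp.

Let the plane be z = a·x + b·y + c.
DH-102−DH-101: −916a + 525b = 128.4;  DH-103−DH-101: −306a + 631b = 495.
Solving gives a = 0.42855, b = 0.99229.
Unit vector along 270° is (sin 270°, cos 270°) = (-1.0000, -0.0000).
Slope in that direction = a·(-1.0000) + b·(-0.0000) = −0.42855.
Apparent dip = arctan|0.42855| = 23.20° (true dip is 47.2°, so apparent ≤ true as expected).

23.20°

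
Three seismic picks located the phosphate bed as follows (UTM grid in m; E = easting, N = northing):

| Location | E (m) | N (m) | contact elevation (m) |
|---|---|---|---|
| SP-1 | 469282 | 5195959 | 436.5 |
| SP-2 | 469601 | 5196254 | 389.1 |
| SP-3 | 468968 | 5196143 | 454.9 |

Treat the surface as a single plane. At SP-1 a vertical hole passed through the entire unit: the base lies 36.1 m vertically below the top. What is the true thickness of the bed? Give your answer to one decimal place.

Two edge vectors: SP-1→SP-2 = (319, 295, -47.4), SP-1→SP-3 = (-314, 184, 18.4).
Normal n = (SP-1→SP-2) × (SP-1→SP-3) = (14149.6, 9014, 151326).
So ∂z/∂E = −n_x/n_z = −0.09350 and ∂z/∂N = −n_y/n_z = −0.05957.
|∇z| = √(a²+b²) = 0.11087, so dip δ = arctan(0.11087) = 6.33°.
True thickness = vertical thickness × cos δ = 36.1 × cos 6.33° = 35.9 m.

35.9 m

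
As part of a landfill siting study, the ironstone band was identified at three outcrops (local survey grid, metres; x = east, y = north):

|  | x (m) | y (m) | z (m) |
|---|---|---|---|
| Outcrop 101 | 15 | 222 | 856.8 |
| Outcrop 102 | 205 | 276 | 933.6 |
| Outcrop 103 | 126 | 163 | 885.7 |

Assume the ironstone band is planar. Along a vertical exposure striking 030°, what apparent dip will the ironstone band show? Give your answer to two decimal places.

Let the plane be z = a·x + b·y + c.
Outcrop 102−Outcrop 101: 190a + 54b = 76.8;  Outcrop 103−Outcrop 101: 111a − 59b = 28.9.
Solving gives a = 0.35409, b = 0.17634.
Unit vector along 030° is (sin 30°, cos 30°) = (0.5000, 0.8660).
Slope in that direction = a·(0.5000) + b·(0.8660) = 0.32976.
Apparent dip = arctan|0.32976| = 18.25° (true dip is 21.6°, so apparent ≤ true as expected).

18.25°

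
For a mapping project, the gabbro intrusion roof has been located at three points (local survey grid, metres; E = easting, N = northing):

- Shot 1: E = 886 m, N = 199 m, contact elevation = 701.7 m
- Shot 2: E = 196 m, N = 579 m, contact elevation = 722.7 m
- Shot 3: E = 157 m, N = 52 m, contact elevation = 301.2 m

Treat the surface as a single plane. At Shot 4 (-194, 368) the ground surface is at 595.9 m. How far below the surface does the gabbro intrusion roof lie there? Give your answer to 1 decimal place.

189.5 m

Two edge vectors: Shot 1→Shot 2 = (-690, 380, 21), Shot 1→Shot 3 = (-729, -147, -400.5).
Normal n = (Shot 1→Shot 2) × (Shot 1→Shot 3) = (-149103, -291654, 378450).
So ∂z/∂E = −n_x/n_z = 0.39398 and ∂z/∂N = −n_y/n_z = 0.77065.
Intercept c from Shot 1: 701.7 − 349.07 − 153.36 = 199.27.
At (-194, 368): z_contact = −76.43 + 283.60 + 199.27 = 406.44 m.
Depth below ground = 595.9 − 406.44 = 189.5 m.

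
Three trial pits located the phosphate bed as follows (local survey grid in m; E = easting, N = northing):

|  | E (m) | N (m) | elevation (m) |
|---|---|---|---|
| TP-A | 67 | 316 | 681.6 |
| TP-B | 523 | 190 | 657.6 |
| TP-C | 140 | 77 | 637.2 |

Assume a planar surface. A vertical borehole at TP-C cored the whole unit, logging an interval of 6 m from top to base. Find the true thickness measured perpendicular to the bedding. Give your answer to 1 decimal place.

Let the plane be z = a·E + b·N + c.
TP-B−TP-A: 456a − 126b = −24;  TP-C−TP-A: 73a − 239b = −44.4.
Solving gives a = −0.00142, b = 0.18534.
|∇z| = √(a²+b²) = 0.18535, so dip δ = arctan(0.18535) = 10.50°.
True thickness = vertical thickness × cos δ = 6 × cos 10.50° = 5.9 m.

5.9 m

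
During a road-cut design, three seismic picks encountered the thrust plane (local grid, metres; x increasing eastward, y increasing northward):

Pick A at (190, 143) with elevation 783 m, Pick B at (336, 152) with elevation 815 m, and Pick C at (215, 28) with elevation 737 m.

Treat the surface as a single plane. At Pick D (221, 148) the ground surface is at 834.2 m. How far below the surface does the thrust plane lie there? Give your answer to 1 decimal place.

43.0 m

Two edge vectors: Pick A→Pick B = (146, 9, 32), Pick A→Pick C = (25, -115, -46).
Normal n = (Pick A→Pick B) × (Pick A→Pick C) = (3266, 7516, -17015).
So ∂z/∂x = −n_x/n_z = 0.19195 and ∂z/∂y = −n_y/n_z = 0.44173.
Intercept c from Pick A: 783 − 36.47 − 63.17 = 683.36.
At (221, 148): z_contact = 42.42 + 65.38 + 683.36 = 791.16 m.
Depth below ground = 834.2 − 791.16 = 43.0 m.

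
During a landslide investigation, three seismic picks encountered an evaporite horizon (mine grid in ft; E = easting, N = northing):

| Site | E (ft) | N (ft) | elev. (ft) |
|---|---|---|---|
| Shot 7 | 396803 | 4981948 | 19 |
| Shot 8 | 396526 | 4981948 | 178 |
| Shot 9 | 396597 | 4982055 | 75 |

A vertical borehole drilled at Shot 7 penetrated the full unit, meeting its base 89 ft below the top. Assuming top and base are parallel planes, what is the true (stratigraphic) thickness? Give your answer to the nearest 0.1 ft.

Let the plane be z = a·E + b·N + c.
Shot 8−Shot 7: −277a + 0b = 159;  Shot 9−Shot 7: −206a + 107b = 56.
Solving gives a = −0.57401, b = −0.58173.
|∇z| = √(a²+b²) = 0.81725, so dip δ = arctan(0.81725) = 39.26°.
True thickness = vertical thickness × cos δ = 89 × cos 39.26° = 68.9 ft.

68.9 ft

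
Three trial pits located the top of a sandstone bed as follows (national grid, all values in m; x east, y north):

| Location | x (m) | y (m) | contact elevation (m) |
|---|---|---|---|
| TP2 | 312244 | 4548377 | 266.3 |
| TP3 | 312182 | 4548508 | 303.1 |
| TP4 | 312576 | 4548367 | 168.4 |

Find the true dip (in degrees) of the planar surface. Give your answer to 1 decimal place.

18.0°

Two edge vectors: TP2→TP3 = (-62, 131, 36.8), TP2→TP4 = (332, -10, -97.9).
Normal n = (TP2→TP3) × (TP2→TP4) = (-12456.9, 6147.8, -42872).
So ∂z/∂x = −n_x/n_z = −0.29056 and ∂z/∂y = −n_y/n_z = 0.14340.
Gradient magnitude |∇z| = √(a² + b²) = √(0.08443 + 0.02056) = 0.32402.
True dip = arctan(0.32402) = 18.0°, dipping toward ESE (azimuth ≈ 116°).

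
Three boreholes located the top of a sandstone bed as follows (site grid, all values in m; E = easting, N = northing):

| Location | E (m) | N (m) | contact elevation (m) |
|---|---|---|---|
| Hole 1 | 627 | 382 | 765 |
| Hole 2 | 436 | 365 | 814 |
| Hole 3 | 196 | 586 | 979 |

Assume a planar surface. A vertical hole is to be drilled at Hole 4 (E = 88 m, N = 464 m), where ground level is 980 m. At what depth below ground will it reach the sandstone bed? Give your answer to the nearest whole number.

21 m

Let the plane be z = a·E + b·N + c.
Hole 2−Hole 1: −191a − 17b = 49;  Hole 3−Hole 1: −431a + 204b = 214.
Solving gives a = −0.29453, b = 0.42676.
Then c = 765 − a·627 − b·382 = 786.65.
At (88, 464): z_contact = −25.9 + 198.0 + 786.65 = 958.7 m.
Depth below ground = 980 − 958.7 = 21 m.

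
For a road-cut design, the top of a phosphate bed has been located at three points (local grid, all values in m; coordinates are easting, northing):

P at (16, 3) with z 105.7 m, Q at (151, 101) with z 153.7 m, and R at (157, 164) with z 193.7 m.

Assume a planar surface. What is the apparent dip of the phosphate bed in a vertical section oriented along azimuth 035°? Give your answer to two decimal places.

24.89°

Two edge vectors: P→Q = (135, 98, 48), P→R = (141, 161, 88).
Normal n = (P→Q) × (P→R) = (896, -5112, 7917).
So ∂z/∂easting = −n_x/n_z = −0.11317 and ∂z/∂northing = −n_y/n_z = 0.64570.
Unit vector along 035° is (sin 35°, cos 35°) = (0.5736, 0.8192).
Slope in that direction = a·(0.5736) + b·(0.8192) = 0.46401.
Apparent dip = arctan|0.46401| = 24.89° (true dip is 33.2°, so apparent ≤ true as expected).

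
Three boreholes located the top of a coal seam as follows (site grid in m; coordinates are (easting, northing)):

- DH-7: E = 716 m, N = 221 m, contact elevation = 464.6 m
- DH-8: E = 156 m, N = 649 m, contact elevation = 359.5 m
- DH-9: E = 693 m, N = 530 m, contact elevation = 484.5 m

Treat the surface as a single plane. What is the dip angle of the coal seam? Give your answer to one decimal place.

14.8°

Two edge vectors: DH-7→DH-8 = (-560, 428, -105.1), DH-7→DH-9 = (-23, 309, 19.9).
Normal n = (DH-7→DH-8) × (DH-7→DH-9) = (40993.1, 13561.3, -163196).
So ∂z/∂E = −n_x/n_z = 0.25119 and ∂z/∂N = −n_y/n_z = 0.08310.
Gradient magnitude |∇z| = √(a² + b²) = √(0.06310 + 0.00691) = 0.26458.
True dip = arctan(0.26458) = 14.8°, dipping toward WSW (azimuth ≈ 252°).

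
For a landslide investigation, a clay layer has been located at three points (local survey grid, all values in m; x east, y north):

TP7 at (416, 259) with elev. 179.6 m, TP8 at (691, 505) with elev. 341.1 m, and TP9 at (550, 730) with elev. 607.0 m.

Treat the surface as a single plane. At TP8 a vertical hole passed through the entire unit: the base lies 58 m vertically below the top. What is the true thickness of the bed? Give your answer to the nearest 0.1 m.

40.2 m

Let the plane be z = a·x + b·y + c.
TP8−TP7: 275a + 246b = 161.5;  TP9−TP7: 134a + 471b = 427.4.
Solving gives a = −0.30109, b = 0.99309.
|∇z| = √(a²+b²) = 1.03773, so dip δ = arctan(1.03773) = 46.06°.
True thickness = vertical thickness × cos δ = 58 × cos 46.06° = 40.2 m.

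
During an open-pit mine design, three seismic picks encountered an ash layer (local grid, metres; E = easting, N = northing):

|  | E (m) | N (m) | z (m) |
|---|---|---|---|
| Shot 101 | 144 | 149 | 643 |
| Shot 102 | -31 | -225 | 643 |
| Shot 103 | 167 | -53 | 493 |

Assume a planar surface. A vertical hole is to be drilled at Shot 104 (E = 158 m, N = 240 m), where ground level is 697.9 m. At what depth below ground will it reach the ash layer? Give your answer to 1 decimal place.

18.4 m

Let the plane be z = a·E + b·N + c.
Shot 102−Shot 101: −175a − 374b = 0;  Shot 103−Shot 101: 23a − 202b = −150.
Solving gives a = −1.27639, b = 0.59724.
Then c = 643 − a·144 − b·149 = 737.81.
At (158, 240): z_contact = −201.67 + 143.34 + 737.81 = 679.48 m.
Depth below ground = 697.9 − 679.48 = 18.4 m.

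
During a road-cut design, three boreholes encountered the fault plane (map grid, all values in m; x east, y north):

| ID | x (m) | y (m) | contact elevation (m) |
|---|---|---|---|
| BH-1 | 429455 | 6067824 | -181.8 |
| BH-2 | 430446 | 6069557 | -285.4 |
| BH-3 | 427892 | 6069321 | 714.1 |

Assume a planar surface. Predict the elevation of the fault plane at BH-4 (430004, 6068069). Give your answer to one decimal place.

Let the plane be z = a·x + b·y + c.
BH-2−BH-1: 991a + 1733b = −103.6;  BH-3−BH-1: −1563a + 1497b = 895.9.
Solving gives a = −0.407347325, b = 0.173157068.
Then c = -181.8 − a·429455 − b·6067824 = −875931.07.
At (430004, 6068069): z = −175161.0 + 1050729.0 − 875931.07 = -363.0 m.

-363.0 m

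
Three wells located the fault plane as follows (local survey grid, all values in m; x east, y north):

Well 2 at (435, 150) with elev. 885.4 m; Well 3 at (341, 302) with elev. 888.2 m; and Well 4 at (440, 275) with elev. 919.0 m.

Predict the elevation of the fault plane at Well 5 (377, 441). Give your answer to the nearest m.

Two edge vectors: Well 2→Well 3 = (-94, 152, 2.8), Well 2→Well 4 = (5, 125, 33.6).
Normal n = (Well 2→Well 3) × (Well 2→Well 4) = (4757.2, 3172.4, -12510).
So ∂z/∂x = −n_x/n_z = 0.38027 and ∂z/∂y = −n_y/n_z = 0.25359.
Intercept c from Well 2: 885.4 − 165.42 − 38.04 = 681.94.
At (377, 441): z = 143.4 + 111.8 + 681.94 = 937.1 m.

937 m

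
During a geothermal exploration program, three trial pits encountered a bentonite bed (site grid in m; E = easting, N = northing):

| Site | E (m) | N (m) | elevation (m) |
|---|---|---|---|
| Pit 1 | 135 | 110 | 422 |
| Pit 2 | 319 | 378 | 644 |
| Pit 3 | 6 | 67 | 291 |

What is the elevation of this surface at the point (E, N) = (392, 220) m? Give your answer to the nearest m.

Let the plane be z = a·E + b·N + c.
Pit 2−Pit 1: 184a + 268b = 222;  Pit 3−Pit 1: −129a − 43b = −131.
Solving gives a = 0.95881, b = 0.17007.
Then c = 422 − a·135 − b·110 = 273.85.
At (392, 220): z = 375.9 + 37.4 + 273.85 = 687.1 m.

687 m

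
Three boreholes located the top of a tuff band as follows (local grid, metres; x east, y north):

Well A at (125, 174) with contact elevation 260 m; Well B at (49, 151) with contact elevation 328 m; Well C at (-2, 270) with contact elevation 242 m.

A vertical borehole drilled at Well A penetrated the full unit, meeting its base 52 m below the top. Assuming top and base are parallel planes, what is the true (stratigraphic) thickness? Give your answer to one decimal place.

Let the plane be z = a·x + b·y + c.
Well B−Well A: −76a − 23b = 68;  Well C−Well A: −127a + 96b = −18.
Solving gives a = −0.59841, b = −0.97915.
|∇z| = √(a²+b²) = 1.14754, so dip δ = arctan(1.14754) = 48.93°.
True thickness = vertical thickness × cos δ = 52 × cos 48.93° = 34.2 m.

34.2 m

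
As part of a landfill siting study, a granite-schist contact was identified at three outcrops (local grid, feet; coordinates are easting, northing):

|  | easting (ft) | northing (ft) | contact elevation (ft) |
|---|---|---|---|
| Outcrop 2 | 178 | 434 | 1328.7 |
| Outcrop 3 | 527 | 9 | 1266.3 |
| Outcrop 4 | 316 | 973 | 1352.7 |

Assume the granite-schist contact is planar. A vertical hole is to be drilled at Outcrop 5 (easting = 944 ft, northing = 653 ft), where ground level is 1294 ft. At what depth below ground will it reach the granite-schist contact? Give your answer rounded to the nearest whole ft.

Let the plane be z = a·easting + b·northing + c.
Outcrop 3−Outcrop 2: 349a − 425b = −62.4;  Outcrop 4−Outcrop 2: 138a + 539b = 24.
Solving gives a = −0.09496, b = 0.06884.
Then c = 1328.7 − a·178 − b·434 = 1315.73.
At (944, 653): z_contact = −89.6 + 45.0 + 1315.73 = 1271.0 ft.
Depth below ground = 1294 − 1271.0 = 23 ft.

23 ft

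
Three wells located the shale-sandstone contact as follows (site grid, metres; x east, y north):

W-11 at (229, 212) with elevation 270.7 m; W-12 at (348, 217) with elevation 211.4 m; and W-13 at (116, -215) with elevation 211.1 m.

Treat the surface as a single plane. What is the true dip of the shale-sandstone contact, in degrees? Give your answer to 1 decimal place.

Two edge vectors: W-11→W-12 = (119, 5, -59.3), W-11→W-13 = (-113, -427, -59.6).
Normal n = (W-11→W-12) × (W-11→W-13) = (-25619.1, 13793.3, -50248).
So ∂z/∂x = −n_x/n_z = −0.50985 and ∂z/∂y = −n_y/n_z = 0.27450.
Gradient magnitude |∇z| = √(a² + b²) = √(0.25995 + 0.07535) = 0.57905.
True dip = arctan(0.57905) = 30.1°, dipping toward ESE (azimuth ≈ 118°).

30.1°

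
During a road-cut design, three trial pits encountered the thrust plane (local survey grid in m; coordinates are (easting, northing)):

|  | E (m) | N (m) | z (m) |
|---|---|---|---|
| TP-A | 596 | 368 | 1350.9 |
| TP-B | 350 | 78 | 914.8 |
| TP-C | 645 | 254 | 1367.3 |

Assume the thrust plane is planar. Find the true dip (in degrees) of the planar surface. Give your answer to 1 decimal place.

53.5°

Two edge vectors: TP-A→TP-B = (-246, -290, -436.1), TP-A→TP-C = (49, -114, 16.4).
Normal n = (TP-A→TP-B) × (TP-A→TP-C) = (-54471.4, -17334.5, 42254).
So ∂z/∂E = −n_x/n_z = 1.28914 and ∂z/∂N = −n_y/n_z = 0.41025.
Gradient magnitude |∇z| = √(a² + b²) = √(1.66189 + 0.16830) = 1.35284.
True dip = arctan(1.35284) = 53.5°, dipping toward WSW (azimuth ≈ 252°).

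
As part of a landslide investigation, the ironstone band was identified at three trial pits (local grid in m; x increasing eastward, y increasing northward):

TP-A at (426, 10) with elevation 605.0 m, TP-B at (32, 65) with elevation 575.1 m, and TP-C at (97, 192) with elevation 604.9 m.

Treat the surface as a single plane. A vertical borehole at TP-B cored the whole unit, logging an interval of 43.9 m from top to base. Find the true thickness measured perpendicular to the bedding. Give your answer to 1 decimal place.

43.0 m

Two edge vectors: TP-A→TP-B = (-394, 55, -29.9), TP-A→TP-C = (-329, 182, -0.1).
Normal n = (TP-A→TP-B) × (TP-A→TP-C) = (5436.3, 9797.7, -53613).
So ∂z/∂x = −n_x/n_z = 0.10140 and ∂z/∂y = −n_y/n_z = 0.18275.
|∇z| = √(a²+b²) = 0.20899, so dip δ = arctan(0.20899) = 11.80°.
True thickness = vertical thickness × cos δ = 43.9 × cos 11.80° = 43.0 m.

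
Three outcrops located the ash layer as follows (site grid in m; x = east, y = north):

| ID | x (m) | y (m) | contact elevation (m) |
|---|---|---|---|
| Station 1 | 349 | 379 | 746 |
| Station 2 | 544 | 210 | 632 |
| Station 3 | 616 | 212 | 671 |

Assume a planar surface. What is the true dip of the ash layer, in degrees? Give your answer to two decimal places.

Let the plane be z = a·x + b·y + c.
Station 2−Station 1: 195a − 169b = −114;  Station 3−Station 1: 267a − 167b = −75.
Solving gives a = 0.50669, b = 1.25920.
Gradient magnitude |∇z| = √(a² + b²) = √(0.25673 + 1.58558) = 1.35732.
True dip = arctan(1.35732) = 53.62°, dipping toward SSW (azimuth ≈ 202°).

53.62°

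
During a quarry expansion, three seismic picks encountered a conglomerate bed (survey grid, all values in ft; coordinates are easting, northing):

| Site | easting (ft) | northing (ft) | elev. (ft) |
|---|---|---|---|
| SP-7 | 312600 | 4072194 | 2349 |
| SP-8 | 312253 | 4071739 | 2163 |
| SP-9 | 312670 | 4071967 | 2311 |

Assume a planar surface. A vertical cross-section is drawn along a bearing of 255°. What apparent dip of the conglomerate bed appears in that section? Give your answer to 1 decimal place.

Two edge vectors: SP-7→SP-8 = (-347, -455, -186), SP-7→SP-9 = (70, -227, -38).
Normal n = (SP-7→SP-8) × (SP-7→SP-9) = (-24932, -26206, 110619).
So ∂z/∂easting = −n_x/n_z = 0.22539 and ∂z/∂northing = −n_y/n_z = 0.23690.
Unit vector along 255° is (sin 255°, cos 255°) = (-0.9659, -0.2588).
Slope in that direction = a·(-0.9659) + b·(-0.2588) = −0.27902.
Apparent dip = arctan|0.27902| = 15.6° (true dip is 18.1°, so apparent ≤ true as expected).

15.6°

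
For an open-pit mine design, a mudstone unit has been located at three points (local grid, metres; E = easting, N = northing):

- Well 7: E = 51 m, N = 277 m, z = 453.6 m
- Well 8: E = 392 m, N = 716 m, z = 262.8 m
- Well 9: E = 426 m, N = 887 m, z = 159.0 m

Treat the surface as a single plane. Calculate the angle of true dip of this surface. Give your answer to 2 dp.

36.13°

Two edge vectors: Well 7→Well 8 = (341, 439, -190.8), Well 7→Well 9 = (375, 610, -294.6).
Normal n = (Well 7→Well 8) × (Well 7→Well 9) = (-12941.4, 28908.6, 43385).
So ∂z/∂E = −n_x/n_z = 0.29829 and ∂z/∂N = −n_y/n_z = −0.66633.
Gradient magnitude |∇z| = √(a² + b²) = √(0.08898 + 0.44399) = 0.73005.
True dip = arctan(0.73005) = 36.13°, dipping toward NNW (azimuth ≈ 336°).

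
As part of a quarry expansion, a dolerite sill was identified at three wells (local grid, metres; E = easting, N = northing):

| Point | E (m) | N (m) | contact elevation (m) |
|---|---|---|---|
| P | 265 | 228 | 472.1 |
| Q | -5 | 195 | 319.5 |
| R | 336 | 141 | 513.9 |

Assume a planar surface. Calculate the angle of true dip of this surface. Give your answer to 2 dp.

Let the plane be z = a·E + b·N + c.
Q−P: −270a − 33b = −152.6;  R−P: 71a − 87b = 41.8.
Solving gives a = 0.56732, b = −0.01747.
Gradient magnitude |∇z| = √(a² + b²) = √(0.32185 + 0.00031) = 0.56759.
True dip = arctan(0.56759) = 29.58°, dipping toward W (azimuth ≈ 272°).

29.58°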